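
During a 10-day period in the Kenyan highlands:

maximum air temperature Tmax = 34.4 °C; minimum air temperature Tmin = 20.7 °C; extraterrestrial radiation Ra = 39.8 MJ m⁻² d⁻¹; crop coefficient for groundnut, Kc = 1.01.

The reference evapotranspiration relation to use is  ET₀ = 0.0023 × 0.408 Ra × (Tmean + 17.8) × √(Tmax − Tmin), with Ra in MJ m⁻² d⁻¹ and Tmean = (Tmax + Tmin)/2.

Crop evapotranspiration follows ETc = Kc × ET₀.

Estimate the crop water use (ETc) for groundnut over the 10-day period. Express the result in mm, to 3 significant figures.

Tmean = (34.4 + 20.7)/2 = 27.55 °C
0.408 Ra = 0.408 × 39.8 = 16.2384 mm/d equivalent
ET₀ = 0.0023 × 16.2384 × (27.55 + 17.8) × √13.7 = 0.0023 × 16.2384 × 45.35 × 3.7014 = 6.2692 mm/d
ETc = Kc × ET₀ = 1.01 × 6.2692 = 6.3319 mm/d
Over 10 days: 6.3319 × 10 = 63.319 mm

63.3 mm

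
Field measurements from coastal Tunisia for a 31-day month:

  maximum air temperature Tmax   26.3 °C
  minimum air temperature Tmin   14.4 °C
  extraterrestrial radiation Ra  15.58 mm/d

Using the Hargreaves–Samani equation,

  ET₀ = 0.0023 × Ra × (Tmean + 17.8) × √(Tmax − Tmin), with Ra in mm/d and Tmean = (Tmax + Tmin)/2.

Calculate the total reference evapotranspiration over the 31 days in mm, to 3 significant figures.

Tmean = (26.3 + 14.4)/2 = 20.35 °C
ET₀ = 0.0023 × 15.58 × (20.35 + 17.8) × √11.9 = 0.0023 × 15.58 × 38.15 × 3.4496 = 4.7158 mm/d
Over 31 days: 4.7158 × 31 = 146.190 mm

146 mm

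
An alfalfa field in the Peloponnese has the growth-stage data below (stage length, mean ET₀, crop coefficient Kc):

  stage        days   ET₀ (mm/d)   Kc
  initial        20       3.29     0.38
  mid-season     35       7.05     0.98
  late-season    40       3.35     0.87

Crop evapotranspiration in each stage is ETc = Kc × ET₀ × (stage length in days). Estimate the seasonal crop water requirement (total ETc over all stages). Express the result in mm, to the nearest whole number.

initial: 0.38 × 3.29 × 20 = 25.00 mm
mid-season: 0.98 × 7.05 × 35 = 241.82 mm
late-season: 0.87 × 3.35 × 40 = 116.58 mm
Seasonal total = 383.40 mm

383 mm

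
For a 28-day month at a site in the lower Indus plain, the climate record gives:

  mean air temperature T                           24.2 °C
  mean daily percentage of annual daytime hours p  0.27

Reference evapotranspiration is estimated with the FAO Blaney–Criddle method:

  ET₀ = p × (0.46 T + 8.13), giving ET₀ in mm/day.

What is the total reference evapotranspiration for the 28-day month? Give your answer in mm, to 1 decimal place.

145.6 mm

ET₀ = 0.27 × (0.46 × 24.2 + 8.13) = 0.27 × 19.262 = 5.2007 mm/d
Monthly total = 5.2007 × 28 = 145.620 mm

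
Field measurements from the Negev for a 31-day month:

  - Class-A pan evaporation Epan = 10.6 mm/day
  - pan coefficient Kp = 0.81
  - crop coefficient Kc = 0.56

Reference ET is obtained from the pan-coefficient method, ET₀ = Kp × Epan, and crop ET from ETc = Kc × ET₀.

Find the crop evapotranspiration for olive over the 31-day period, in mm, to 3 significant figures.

149 mm

ET₀ = 0.81 × 10.6 = 8.5860 mm/d
ETc = Kc × ET₀ = 0.56 × 8.5860 = 4.8082 mm/d
Over 31 days: 4.8082 × 31 = 149.054 mm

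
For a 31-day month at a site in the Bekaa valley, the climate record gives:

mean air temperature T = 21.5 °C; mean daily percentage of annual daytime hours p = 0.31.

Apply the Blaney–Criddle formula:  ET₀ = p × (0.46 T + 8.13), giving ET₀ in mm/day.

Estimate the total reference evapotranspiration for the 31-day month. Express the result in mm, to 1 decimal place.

ET₀ = 0.31 × (0.46 × 21.5 + 8.13) = 0.31 × 18.020 = 5.5862 mm/d
Monthly total = 5.5862 × 31 = 173.172 mm

173.2 mm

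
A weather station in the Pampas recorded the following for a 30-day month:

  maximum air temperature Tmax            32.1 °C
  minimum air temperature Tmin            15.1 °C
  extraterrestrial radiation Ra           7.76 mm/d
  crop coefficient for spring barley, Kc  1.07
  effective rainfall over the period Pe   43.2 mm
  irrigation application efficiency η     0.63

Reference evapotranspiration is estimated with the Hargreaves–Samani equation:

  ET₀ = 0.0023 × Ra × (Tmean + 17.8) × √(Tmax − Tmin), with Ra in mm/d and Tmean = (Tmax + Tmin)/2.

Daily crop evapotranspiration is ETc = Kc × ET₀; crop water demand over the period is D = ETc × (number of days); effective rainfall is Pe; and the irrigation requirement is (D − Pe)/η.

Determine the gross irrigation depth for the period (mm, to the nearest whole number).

87 mm

Tmean = (32.1 + 15.1)/2 = 23.60 °C
ET₀ = 0.0023 × 7.76 × (23.60 + 17.8) × √17.0 = 0.0023 × 7.76 × 41.40 × 4.1231 = 3.0466 mm/d
ETc = Kc × ET₀ = 1.07 × 3.0466 = 3.2599 mm/d
Crop demand D = ETc × 30 d = 3.2599 × 30 = 97.797 mm
D − Pe = 97.797 − 43.2 = 54.597 mm
Gross irrigation = 54.597 / 0.63 = 86.662 mm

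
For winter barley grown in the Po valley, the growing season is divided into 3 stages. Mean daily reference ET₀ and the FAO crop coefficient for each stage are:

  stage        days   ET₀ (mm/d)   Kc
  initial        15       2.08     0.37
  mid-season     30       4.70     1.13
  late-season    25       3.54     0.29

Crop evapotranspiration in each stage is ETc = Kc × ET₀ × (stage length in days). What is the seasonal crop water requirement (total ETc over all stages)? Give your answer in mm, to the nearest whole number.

197 mm

initial: 0.37 × 2.08 × 15 = 11.54 mm
mid-season: 1.13 × 4.70 × 30 = 159.33 mm
late-season: 0.29 × 3.54 × 25 = 25.67 mm
Seasonal total = 196.54 mm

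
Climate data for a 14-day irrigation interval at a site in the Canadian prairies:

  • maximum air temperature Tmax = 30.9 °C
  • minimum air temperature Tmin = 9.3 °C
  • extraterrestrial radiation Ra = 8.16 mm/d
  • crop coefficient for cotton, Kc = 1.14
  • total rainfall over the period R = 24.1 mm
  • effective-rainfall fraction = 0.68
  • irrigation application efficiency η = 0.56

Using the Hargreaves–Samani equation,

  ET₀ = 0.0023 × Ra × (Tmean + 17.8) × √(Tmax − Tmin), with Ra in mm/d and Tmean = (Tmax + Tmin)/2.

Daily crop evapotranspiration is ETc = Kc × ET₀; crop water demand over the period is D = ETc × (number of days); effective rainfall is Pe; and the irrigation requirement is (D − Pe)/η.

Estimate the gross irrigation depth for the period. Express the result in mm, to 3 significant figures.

Tmean = (30.9 + 9.3)/2 = 20.10 °C
ET₀ = 0.0023 × 8.16 × (20.10 + 17.8) × √21.6 = 0.0023 × 8.16 × 37.90 × 4.6476 = 3.3059 mm/d
ETc = Kc × ET₀ = 1.14 × 3.3059 = 3.7687 mm/d
Crop demand D = ETc × 14 d = 3.7687 × 14 = 52.762 mm
Pe = 0.68 × 24.1 = 16.388 mm
D − Pe = 52.762 − 16.388 = 36.374 mm
Gross irrigation = 36.374 / 0.56 = 64.954 mm

65.0 mm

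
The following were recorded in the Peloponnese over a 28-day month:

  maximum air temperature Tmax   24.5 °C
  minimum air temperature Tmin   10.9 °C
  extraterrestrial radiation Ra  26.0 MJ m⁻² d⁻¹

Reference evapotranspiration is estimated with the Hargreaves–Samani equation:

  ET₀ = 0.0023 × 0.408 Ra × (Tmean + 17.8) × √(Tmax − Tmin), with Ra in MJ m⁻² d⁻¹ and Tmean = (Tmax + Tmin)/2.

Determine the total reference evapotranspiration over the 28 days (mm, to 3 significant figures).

89.4 mm

Tmean = (24.5 + 10.9)/2 = 17.70 °C
0.408 Ra = 0.408 × 26.0 = 10.6080 mm/d equivalent
ET₀ = 0.0023 × 10.6080 × (17.70 + 17.8) × √13.6 = 0.0023 × 10.6080 × 35.50 × 3.6878 = 3.1942 mm/d
Over 28 days: 3.1942 × 28 = 89.438 mm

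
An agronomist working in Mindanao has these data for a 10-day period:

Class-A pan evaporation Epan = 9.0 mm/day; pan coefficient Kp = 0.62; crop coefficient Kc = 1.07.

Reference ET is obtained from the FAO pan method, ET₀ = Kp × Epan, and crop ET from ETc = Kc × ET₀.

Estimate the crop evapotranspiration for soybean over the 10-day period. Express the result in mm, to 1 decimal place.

ET₀ = 0.62 × 9.0 = 5.5800 mm/d
ETc = Kc × ET₀ = 1.07 × 5.5800 = 5.9706 mm/d
Over 10 days: 5.9706 × 10 = 59.706 mm

59.7 mm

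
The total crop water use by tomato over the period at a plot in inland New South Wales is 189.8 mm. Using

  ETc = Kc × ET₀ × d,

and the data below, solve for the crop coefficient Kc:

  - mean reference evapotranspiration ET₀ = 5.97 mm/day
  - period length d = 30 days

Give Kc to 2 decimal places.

1.06

ETc = Kc × ET₀ × d  ⇒  Kc = ETc / (ET₀ × d)
Kc = 189.8 / (5.97 × 30) = 189.8 / 179.10 = 1.0597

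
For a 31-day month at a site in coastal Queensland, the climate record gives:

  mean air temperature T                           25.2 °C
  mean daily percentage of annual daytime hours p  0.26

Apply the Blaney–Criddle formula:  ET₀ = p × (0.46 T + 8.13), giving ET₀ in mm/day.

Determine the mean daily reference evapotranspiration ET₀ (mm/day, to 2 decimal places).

5.13 mm/day

ET₀ = 0.26 × (0.46 × 25.2 + 8.13) = 0.26 × 19.722 = 5.1277 mm/d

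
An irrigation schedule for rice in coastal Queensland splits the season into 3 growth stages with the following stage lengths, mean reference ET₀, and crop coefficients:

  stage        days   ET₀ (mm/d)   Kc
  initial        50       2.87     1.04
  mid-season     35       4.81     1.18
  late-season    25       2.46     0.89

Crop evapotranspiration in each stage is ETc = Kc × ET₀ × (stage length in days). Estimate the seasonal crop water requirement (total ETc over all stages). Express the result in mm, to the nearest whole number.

403 mm

initial: 1.04 × 2.87 × 50 = 149.24 mm
mid-season: 1.18 × 4.81 × 35 = 198.65 mm
late-season: 0.89 × 2.46 × 25 = 54.74 mm
Seasonal total = 402.63 mm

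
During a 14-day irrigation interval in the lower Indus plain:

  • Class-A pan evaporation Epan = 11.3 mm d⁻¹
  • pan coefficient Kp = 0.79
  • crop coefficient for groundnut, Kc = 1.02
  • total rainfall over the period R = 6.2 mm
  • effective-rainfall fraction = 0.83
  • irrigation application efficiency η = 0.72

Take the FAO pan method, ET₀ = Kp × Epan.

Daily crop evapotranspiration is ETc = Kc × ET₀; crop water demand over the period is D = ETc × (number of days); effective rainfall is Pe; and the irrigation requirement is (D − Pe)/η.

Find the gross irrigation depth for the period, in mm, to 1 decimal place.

169.9 mm

ET₀ = 0.79 × 11.3 = 8.9270 mm/d
ETc = Kc × ET₀ = 1.02 × 8.9270 = 9.1055 mm/d
Crop demand D = ETc × 14 d = 9.1055 × 14 = 127.477 mm
Pe = 0.83 × 6.2 = 5.146 mm
D − Pe = 127.477 − 5.146 = 122.331 mm
Gross irrigation = 122.331 / 0.72 = 169.904 mm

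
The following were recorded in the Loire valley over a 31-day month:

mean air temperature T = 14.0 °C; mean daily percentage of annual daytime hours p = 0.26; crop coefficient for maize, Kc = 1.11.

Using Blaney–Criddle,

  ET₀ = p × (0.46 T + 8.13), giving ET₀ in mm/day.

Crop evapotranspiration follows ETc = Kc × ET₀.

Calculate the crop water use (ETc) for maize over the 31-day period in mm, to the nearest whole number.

ET₀ = 0.26 × (0.46 × 14.0 + 8.13) = 0.26 × 14.570 = 3.7882 mm/d
ETc = Kc × ET₀ = 1.11 × 3.7882 = 4.2049 mm/d
Over 31 days: 4.2049 × 31 = 130.352 mm

130 mm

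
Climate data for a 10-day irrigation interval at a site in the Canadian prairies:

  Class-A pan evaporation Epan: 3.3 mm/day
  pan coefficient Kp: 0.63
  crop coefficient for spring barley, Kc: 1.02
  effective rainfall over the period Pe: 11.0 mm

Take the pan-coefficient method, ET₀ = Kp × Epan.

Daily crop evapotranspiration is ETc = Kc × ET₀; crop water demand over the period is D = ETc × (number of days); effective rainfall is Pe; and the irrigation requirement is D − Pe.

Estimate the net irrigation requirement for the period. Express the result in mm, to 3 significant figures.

ET₀ = 0.63 × 3.3 = 2.0790 mm/d
ETc = Kc × ET₀ = 1.02 × 2.0790 = 2.1206 mm/d
Crop demand D = ETc × 10 d = 2.1206 × 10 = 21.206 mm
D − Pe = 21.206 − 11.0 = 10.206 mm

10.2 mm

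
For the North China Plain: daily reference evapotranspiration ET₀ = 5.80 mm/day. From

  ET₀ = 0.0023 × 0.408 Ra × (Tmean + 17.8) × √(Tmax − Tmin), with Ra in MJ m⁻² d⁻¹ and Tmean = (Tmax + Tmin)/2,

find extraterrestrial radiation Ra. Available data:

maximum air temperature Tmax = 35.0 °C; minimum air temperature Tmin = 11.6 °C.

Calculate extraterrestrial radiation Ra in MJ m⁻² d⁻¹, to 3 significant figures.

Tmean = (35.0+11.6)/2 = 23.30 °C; ΔT = 23.4
Ra = ET₀ / [0.0023 × 0.408 × (Tmean+17.8) × √ΔT]
   = 5.80 / (0.0023 × 0.408 × 41.10 × 4.8374) = 31.088 MJ m⁻² d⁻¹

31.1 MJ m⁻² d⁻¹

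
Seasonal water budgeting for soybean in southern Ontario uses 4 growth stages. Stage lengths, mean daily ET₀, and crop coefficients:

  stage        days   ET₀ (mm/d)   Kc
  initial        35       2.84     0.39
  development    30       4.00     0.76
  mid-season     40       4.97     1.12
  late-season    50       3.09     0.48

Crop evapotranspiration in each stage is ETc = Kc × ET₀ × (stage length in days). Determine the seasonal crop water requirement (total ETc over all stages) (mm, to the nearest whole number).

427 mm

initial: 0.39 × 2.84 × 35 = 38.77 mm
development: 0.76 × 4.00 × 30 = 91.20 mm
mid-season: 1.12 × 4.97 × 40 = 222.66 mm
late-season: 0.48 × 3.09 × 50 = 74.16 mm
Seasonal total = 426.79 mm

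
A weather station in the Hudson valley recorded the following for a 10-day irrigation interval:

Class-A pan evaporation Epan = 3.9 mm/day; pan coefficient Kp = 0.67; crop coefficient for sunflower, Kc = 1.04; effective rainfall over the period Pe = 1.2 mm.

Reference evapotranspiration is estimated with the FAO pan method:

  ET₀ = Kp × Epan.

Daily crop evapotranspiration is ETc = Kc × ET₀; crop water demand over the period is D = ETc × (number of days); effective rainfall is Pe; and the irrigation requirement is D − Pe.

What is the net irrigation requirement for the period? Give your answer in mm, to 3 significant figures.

26.0 mm

ET₀ = 0.67 × 3.9 = 2.6130 mm/d
ETc = Kc × ET₀ = 1.04 × 2.6130 = 2.7175 mm/d
Crop demand D = ETc × 10 d = 2.7175 × 10 = 27.175 mm
D − Pe = 27.175 − 1.2 = 25.975 mm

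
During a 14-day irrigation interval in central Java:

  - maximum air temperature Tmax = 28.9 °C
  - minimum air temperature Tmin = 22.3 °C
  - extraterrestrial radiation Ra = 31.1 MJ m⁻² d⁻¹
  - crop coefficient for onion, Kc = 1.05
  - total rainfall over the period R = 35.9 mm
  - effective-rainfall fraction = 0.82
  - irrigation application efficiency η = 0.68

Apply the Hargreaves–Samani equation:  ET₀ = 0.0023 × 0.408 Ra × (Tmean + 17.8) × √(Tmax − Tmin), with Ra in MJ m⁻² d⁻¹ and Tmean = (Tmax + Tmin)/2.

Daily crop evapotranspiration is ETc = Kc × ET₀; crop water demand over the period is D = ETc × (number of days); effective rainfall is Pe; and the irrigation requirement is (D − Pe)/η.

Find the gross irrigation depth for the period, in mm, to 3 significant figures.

27.1 mm

Tmean = (28.9 + 22.3)/2 = 25.60 °C
0.408 Ra = 0.408 × 31.1 = 12.6888 mm/d equivalent
ET₀ = 0.0023 × 12.6888 × (25.60 + 17.8) × √6.6 = 0.0023 × 12.6888 × 43.40 × 2.5690 = 3.2539 mm/d
ETc = Kc × ET₀ = 1.05 × 3.2539 = 3.4166 mm/d
Crop demand D = ETc × 14 d = 3.4166 × 14 = 47.832 mm
Pe = 0.82 × 35.9 = 29.438 mm
D − Pe = 47.832 − 29.438 = 18.394 mm
Gross irrigation = 18.394 / 0.68 = 27.050 mm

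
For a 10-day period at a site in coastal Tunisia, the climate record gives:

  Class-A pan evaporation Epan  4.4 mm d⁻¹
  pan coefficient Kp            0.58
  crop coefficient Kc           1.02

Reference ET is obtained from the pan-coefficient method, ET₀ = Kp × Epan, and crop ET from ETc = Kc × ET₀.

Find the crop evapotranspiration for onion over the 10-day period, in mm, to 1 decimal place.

26.0 mm

ET₀ = 0.58 × 4.4 = 2.5520 mm/d
ETc = Kc × ET₀ = 1.02 × 2.5520 = 2.6030 mm/d
Over 10 days: 2.6030 × 10 = 26.030 mm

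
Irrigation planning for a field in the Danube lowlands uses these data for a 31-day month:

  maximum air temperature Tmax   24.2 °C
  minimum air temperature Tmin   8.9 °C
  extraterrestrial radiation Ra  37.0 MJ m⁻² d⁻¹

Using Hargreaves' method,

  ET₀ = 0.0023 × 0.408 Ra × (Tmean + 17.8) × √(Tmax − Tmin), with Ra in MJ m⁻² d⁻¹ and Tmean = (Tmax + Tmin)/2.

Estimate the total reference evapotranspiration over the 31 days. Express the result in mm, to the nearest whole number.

145 mm

Tmean = (24.2 + 8.9)/2 = 16.55 °C
0.408 Ra = 0.408 × 37.0 = 15.0960 mm/d equivalent
ET₀ = 0.0023 × 15.0960 × (16.55 + 17.8) × √15.3 = 0.0023 × 15.0960 × 34.35 × 3.9115 = 4.6651 mm/d
Over 31 days: 4.6651 × 31 = 144.618 mm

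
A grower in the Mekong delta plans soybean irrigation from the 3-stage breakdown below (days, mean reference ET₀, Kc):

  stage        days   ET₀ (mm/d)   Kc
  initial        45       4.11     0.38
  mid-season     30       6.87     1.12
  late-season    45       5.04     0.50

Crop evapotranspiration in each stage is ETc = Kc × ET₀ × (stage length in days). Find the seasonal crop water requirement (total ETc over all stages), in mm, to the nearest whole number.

415 mm

initial: 0.38 × 4.11 × 45 = 70.28 mm
mid-season: 1.12 × 6.87 × 30 = 230.83 mm
late-season: 0.50 × 5.04 × 45 = 113.40 mm
Seasonal total = 414.51 mm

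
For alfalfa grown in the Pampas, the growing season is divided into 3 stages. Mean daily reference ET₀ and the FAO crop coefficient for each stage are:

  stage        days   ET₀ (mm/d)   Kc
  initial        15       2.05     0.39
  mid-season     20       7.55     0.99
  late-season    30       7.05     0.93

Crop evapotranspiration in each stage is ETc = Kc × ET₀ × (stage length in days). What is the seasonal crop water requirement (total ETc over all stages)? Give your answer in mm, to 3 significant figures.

initial: 0.39 × 2.05 × 15 = 11.99 mm
mid-season: 0.99 × 7.55 × 20 = 149.49 mm
late-season: 0.93 × 7.05 × 30 = 196.70 mm
Seasonal total = 358.18 mm

358 mm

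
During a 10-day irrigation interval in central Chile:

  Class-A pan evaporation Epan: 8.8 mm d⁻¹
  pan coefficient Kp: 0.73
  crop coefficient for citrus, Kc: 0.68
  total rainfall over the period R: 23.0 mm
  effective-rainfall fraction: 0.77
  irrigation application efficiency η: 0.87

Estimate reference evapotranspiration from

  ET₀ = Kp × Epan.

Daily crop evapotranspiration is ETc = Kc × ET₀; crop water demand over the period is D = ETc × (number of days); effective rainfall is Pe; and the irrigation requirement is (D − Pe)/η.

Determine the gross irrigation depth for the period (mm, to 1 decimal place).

29.9 mm

ET₀ = 0.73 × 8.8 = 6.4240 mm/d
ETc = Kc × ET₀ = 0.68 × 6.4240 = 4.3683 mm/d
Crop demand D = ETc × 10 d = 4.3683 × 10 = 43.683 mm
Pe = 0.77 × 23.0 = 17.710 mm
D − Pe = 43.683 − 17.710 = 25.973 mm
Gross irrigation = 25.973 / 0.87 = 29.854 mm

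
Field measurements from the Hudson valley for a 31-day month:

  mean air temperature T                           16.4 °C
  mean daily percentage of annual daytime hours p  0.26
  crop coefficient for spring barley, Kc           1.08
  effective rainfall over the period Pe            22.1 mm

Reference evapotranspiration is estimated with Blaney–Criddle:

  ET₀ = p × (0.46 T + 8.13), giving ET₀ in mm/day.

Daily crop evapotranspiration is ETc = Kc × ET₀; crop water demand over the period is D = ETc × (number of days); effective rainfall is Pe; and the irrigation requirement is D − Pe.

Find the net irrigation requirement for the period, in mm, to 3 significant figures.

ET₀ = 0.26 × (0.46 × 16.4 + 8.13) = 0.26 × 15.674 = 4.0752 mm/d
ETc = Kc × ET₀ = 1.08 × 4.0752 = 4.4012 mm/d
Crop demand D = ETc × 31 d = 4.4012 × 31 = 136.437 mm
D − Pe = 136.437 − 22.1 = 114.337 mm

114 mm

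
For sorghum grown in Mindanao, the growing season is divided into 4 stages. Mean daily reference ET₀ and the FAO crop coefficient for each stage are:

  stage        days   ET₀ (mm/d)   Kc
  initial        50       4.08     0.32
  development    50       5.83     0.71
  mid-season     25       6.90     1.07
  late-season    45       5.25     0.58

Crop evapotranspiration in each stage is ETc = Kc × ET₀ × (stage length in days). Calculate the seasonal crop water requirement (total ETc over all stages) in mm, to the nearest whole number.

594 mm

initial: 0.32 × 4.08 × 50 = 65.28 mm
development: 0.71 × 5.83 × 50 = 206.97 mm
mid-season: 1.07 × 6.90 × 25 = 184.58 mm
late-season: 0.58 × 5.25 × 45 = 137.03 mm
Seasonal total = 593.86 mm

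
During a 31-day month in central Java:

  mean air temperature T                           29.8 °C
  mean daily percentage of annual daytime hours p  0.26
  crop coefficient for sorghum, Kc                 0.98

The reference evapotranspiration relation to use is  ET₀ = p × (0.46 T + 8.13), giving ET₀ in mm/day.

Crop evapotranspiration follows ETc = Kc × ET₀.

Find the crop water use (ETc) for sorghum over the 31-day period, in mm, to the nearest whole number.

172 mm

ET₀ = 0.26 × (0.46 × 29.8 + 8.13) = 0.26 × 21.838 = 5.6779 mm/d
ETc = Kc × ET₀ = 0.98 × 5.6779 = 5.5643 mm/d
Over 31 days: 5.5643 × 31 = 172.493 mm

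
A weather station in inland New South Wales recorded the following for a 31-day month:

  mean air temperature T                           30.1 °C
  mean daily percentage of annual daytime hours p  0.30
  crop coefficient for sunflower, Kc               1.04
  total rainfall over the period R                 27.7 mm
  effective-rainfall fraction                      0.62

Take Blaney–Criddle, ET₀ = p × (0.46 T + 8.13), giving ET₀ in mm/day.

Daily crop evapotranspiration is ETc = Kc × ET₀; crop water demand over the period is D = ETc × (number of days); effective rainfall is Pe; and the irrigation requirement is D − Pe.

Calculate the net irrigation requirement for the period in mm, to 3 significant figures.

ET₀ = 0.30 × (0.46 × 30.1 + 8.13) = 0.30 × 21.976 = 6.5928 mm/d
ETc = Kc × ET₀ = 1.04 × 6.5928 = 6.8565 mm/d
Crop demand D = ETc × 31 d = 6.8565 × 31 = 212.552 mm
Pe = 0.62 × 27.7 = 17.174 mm
D − Pe = 212.552 − 17.174 = 195.378 mm

195 mm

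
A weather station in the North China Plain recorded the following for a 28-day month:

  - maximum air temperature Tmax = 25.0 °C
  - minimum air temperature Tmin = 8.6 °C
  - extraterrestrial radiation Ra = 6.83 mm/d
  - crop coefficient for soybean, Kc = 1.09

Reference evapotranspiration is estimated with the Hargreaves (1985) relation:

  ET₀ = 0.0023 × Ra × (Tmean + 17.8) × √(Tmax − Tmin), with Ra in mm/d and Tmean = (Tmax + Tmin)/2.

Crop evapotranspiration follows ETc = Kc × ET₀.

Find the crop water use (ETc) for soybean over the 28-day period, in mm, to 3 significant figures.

67.2 mm

Tmean = (25.0 + 8.6)/2 = 16.80 °C
ET₀ = 0.0023 × 6.83 × (16.80 + 17.8) × √16.4 = 0.0023 × 6.83 × 34.60 × 4.0497 = 2.2011 mm/d
ETc = Kc × ET₀ = 1.09 × 2.2011 = 2.3992 mm/d
Over 28 days: 2.3992 × 28 = 67.178 mm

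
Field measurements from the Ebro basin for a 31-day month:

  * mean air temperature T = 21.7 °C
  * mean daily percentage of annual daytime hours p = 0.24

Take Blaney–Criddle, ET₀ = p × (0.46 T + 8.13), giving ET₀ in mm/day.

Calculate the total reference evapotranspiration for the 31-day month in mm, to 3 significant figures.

135 mm

ET₀ = 0.24 × (0.46 × 21.7 + 8.13) = 0.24 × 18.112 = 4.3469 mm/d
Monthly total = 4.3469 × 31 = 134.754 mm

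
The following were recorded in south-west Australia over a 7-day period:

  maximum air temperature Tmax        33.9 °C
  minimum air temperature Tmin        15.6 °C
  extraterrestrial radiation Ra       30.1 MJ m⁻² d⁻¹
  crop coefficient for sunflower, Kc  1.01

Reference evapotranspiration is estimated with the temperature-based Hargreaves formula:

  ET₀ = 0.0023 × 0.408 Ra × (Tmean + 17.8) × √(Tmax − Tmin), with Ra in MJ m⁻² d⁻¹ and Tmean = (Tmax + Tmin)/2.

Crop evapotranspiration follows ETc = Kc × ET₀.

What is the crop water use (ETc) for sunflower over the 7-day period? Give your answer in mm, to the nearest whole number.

36 mm

Tmean = (33.9 + 15.6)/2 = 24.75 °C
0.408 Ra = 0.408 × 30.1 = 12.2808 mm/d equivalent
ET₀ = 0.0023 × 12.2808 × (24.75 + 17.8) × √18.3 = 0.0023 × 12.2808 × 42.55 × 4.2778 = 5.1413 mm/d
ETc = Kc × ET₀ = 1.01 × 5.1413 = 5.1927 mm/d
Over 7 days: 5.1927 × 7 = 36.349 mm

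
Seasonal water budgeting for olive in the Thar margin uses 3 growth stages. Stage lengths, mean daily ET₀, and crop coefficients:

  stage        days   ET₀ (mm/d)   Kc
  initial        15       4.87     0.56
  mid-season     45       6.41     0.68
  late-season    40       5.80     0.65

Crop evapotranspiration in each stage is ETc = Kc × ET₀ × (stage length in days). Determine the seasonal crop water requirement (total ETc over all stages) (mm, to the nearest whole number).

388 mm

initial: 0.56 × 4.87 × 15 = 40.91 mm
mid-season: 0.68 × 6.41 × 45 = 196.15 mm
late-season: 0.65 × 5.80 × 40 = 150.80 mm
Seasonal total = 387.86 mm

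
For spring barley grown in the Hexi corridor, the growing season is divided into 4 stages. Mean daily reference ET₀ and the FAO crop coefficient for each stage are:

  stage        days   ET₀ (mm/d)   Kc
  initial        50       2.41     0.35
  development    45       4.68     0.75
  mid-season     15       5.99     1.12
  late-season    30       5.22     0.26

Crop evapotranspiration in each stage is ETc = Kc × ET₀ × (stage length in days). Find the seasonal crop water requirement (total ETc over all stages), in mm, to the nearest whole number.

initial: 0.35 × 2.41 × 50 = 42.18 mm
development: 0.75 × 4.68 × 45 = 157.95 mm
mid-season: 1.12 × 5.99 × 15 = 100.63 mm
late-season: 0.26 × 5.22 × 30 = 40.72 mm
Seasonal total = 341.48 mm

341 mm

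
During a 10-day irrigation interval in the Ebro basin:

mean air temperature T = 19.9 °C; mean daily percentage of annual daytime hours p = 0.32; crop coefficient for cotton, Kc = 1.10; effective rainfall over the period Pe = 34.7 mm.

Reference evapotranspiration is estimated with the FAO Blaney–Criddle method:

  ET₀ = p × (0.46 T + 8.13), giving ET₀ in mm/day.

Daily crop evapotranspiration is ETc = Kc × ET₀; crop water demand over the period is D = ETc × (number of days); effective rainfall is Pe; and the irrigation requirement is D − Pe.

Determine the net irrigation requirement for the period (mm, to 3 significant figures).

ET₀ = 0.32 × (0.46 × 19.9 + 8.13) = 0.32 × 17.284 = 5.5309 mm/d
ETc = Kc × ET₀ = 1.10 × 5.5309 = 6.0840 mm/d
Crop demand D = ETc × 10 d = 6.0840 × 10 = 60.840 mm
D − Pe = 60.840 − 34.7 = 26.140 mm

26.1 mm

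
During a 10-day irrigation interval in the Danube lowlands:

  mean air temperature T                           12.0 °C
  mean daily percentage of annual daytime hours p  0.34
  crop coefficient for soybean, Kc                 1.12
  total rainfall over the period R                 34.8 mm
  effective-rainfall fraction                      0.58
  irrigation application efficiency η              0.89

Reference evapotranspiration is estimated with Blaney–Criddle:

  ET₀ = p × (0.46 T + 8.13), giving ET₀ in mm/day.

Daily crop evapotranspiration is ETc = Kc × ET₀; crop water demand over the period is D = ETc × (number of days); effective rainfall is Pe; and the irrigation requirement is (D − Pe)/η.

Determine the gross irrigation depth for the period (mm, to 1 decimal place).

35.7 mm

ET₀ = 0.34 × (0.46 × 12.0 + 8.13) = 0.34 × 13.650 = 4.6410 mm/d
ETc = Kc × ET₀ = 1.12 × 4.6410 = 5.1979 mm/d
Crop demand D = ETc × 10 d = 5.1979 × 10 = 51.979 mm
Pe = 0.58 × 34.8 = 20.184 mm
D − Pe = 51.979 − 20.184 = 31.795 mm
Gross irrigation = 31.795 / 0.89 = 35.725 mm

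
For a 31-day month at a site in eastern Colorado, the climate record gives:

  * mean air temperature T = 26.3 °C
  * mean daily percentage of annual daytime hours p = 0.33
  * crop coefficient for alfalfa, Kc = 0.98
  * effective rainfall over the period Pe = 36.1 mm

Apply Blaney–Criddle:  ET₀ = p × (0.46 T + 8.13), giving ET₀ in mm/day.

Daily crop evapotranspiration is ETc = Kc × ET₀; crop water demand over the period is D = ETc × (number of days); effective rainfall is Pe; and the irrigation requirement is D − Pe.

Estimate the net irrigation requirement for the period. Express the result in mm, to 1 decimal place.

ET₀ = 0.33 × (0.46 × 26.3 + 8.13) = 0.33 × 20.228 = 6.6752 mm/d
ETc = Kc × ET₀ = 0.98 × 6.6752 = 6.5417 mm/d
Crop demand D = ETc × 31 d = 6.5417 × 31 = 202.793 mm
D − Pe = 202.793 − 36.1 = 166.693 mm

166.7 mm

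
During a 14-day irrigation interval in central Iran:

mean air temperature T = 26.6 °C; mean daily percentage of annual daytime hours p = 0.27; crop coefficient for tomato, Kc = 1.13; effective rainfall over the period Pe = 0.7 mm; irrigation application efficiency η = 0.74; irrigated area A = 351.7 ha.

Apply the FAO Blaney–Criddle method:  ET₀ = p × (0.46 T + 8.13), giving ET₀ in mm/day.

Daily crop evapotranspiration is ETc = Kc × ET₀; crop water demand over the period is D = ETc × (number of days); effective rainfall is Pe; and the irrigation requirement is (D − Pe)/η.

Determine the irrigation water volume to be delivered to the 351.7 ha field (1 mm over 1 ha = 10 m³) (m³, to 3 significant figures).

ET₀ = 0.27 × (0.46 × 26.6 + 8.13) = 0.27 × 20.366 = 5.4988 mm/d
ETc = Kc × ET₀ = 1.13 × 5.4988 = 6.2136 mm/d
Crop demand D = ETc × 14 d = 6.2136 × 14 = 86.990 mm
D − Pe = 86.990 − 0.7 = 86.290 mm
Gross irrigation = 86.290 / 0.74 = 116.608 mm
Volume = 116.608 mm × 351.7 ha × 10 = 410110.3 m³

410000 m³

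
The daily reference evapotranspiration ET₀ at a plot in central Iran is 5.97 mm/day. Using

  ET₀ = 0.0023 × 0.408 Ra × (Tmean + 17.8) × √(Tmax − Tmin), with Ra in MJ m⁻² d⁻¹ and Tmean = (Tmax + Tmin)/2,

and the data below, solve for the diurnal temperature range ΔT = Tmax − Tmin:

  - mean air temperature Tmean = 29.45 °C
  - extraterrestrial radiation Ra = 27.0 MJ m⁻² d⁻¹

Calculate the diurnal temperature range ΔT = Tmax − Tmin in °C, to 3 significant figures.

√ΔT = ET₀ / [0.0023 × 0.408 × Ra × (Tmean+17.8)] = 5.97 / (0.0023 × 11.0160 × 47.25) = 4.9868
ΔT = 4.9868² = 24.868 °C

24.9 °C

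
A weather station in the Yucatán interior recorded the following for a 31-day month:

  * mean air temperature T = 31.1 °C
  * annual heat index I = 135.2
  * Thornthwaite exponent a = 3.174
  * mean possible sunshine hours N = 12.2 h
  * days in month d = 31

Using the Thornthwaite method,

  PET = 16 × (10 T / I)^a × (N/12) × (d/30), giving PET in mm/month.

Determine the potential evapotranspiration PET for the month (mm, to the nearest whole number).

10T/I = 10 × 31.1 / 135.2 = 2.3003
(10T/I)^a = 2.3003^3.174 = 14.0703
Uncorrected PET = 16 × 14.0703 = 225.125 mm
Correction = (N/12)(d/30) = (12.2/12)(31/30) = 1.0506
PET = 225.125 × 1.0506 = 236.516 mm/month

237 mm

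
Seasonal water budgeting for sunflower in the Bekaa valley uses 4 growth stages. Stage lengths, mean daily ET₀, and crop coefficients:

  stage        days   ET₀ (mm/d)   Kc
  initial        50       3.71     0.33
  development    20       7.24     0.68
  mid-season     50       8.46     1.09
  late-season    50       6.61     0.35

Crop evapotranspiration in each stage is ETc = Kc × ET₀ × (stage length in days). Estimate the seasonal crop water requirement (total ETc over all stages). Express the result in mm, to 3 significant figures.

736 mm

initial: 0.33 × 3.71 × 50 = 61.22 mm
development: 0.68 × 7.24 × 20 = 98.46 mm
mid-season: 1.09 × 8.46 × 50 = 461.07 mm
late-season: 0.35 × 6.61 × 50 = 115.68 mm
Seasonal total = 736.43 mm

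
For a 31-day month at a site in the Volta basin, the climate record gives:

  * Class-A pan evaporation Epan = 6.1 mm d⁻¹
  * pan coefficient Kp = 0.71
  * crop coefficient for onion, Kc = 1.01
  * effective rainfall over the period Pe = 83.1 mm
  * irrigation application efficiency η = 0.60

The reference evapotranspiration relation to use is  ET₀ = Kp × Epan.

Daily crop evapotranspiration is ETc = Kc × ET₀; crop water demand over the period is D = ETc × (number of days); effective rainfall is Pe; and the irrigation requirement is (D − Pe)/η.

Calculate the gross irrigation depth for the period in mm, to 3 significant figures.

ET₀ = 0.71 × 6.1 = 4.3310 mm/d
ETc = Kc × ET₀ = 1.01 × 4.3310 = 4.3743 mm/d
Crop demand D = ETc × 31 d = 4.3743 × 31 = 135.603 mm
D − Pe = 135.603 − 83.1 = 52.503 mm
Gross irrigation = 52.503 / 0.60 = 87.505 mm

87.5 mm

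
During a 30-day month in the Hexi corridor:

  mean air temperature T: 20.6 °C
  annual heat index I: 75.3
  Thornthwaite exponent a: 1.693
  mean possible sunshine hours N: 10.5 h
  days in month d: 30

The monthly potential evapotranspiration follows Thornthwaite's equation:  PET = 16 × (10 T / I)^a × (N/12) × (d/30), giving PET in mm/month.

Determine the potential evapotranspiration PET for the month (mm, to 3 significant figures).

76.9 mm

10T/I = 10 × 20.6 / 75.3 = 2.7357
(10T/I)^a = 2.7357^1.693 = 5.4949
Uncorrected PET = 16 × 5.4949 = 87.918 mm
Correction = (N/12)(d/30) = (10.5/12)(30/30) = 0.8750
PET = 87.918 × 0.8750 = 76.928 mm/month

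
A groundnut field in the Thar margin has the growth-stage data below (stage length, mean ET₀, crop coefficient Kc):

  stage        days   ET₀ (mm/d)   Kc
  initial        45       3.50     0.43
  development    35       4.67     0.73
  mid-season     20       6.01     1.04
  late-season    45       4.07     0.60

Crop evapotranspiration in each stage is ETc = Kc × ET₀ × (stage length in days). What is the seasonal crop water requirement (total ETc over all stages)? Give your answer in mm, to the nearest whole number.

422 mm

initial: 0.43 × 3.50 × 45 = 67.73 mm
development: 0.73 × 4.67 × 35 = 119.32 mm
mid-season: 1.04 × 6.01 × 20 = 125.01 mm
late-season: 0.60 × 4.07 × 45 = 109.89 mm
Seasonal total = 421.95 mm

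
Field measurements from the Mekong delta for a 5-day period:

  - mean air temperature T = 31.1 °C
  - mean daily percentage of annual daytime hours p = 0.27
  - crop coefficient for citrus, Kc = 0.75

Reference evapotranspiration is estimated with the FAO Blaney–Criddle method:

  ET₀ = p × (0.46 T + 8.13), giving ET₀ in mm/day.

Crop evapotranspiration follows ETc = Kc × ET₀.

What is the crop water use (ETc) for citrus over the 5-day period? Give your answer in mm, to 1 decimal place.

22.7 mm

ET₀ = 0.27 × (0.46 × 31.1 + 8.13) = 0.27 × 22.436 = 6.0577 mm/d
ETc = Kc × ET₀ = 0.75 × 6.0577 = 4.5433 mm/d
Over 5 days: 4.5433 × 5 = 22.717 mm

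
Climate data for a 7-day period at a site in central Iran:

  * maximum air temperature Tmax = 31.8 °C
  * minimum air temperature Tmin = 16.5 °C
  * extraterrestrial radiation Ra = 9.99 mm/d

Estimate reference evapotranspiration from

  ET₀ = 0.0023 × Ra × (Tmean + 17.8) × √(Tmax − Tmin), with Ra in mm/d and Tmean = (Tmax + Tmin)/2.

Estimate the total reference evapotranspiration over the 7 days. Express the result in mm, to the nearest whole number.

Tmean = (31.8 + 16.5)/2 = 24.15 °C
ET₀ = 0.0023 × 9.99 × (24.15 + 17.8) × √15.3 = 0.0023 × 9.99 × 41.95 × 3.9115 = 3.7702 mm/d
Over 7 days: 3.7702 × 7 = 26.391 mm

26 mm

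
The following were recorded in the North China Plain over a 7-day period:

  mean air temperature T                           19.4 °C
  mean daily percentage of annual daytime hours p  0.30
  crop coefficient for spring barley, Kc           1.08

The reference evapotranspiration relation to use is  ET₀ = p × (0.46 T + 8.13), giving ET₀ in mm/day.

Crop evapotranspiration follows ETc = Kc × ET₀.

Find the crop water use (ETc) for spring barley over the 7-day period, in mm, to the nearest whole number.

39 mm

ET₀ = 0.30 × (0.46 × 19.4 + 8.13) = 0.30 × 17.054 = 5.1162 mm/d
ETc = Kc × ET₀ = 1.08 × 5.1162 = 5.5255 mm/d
Over 7 days: 5.5255 × 7 = 38.679 mm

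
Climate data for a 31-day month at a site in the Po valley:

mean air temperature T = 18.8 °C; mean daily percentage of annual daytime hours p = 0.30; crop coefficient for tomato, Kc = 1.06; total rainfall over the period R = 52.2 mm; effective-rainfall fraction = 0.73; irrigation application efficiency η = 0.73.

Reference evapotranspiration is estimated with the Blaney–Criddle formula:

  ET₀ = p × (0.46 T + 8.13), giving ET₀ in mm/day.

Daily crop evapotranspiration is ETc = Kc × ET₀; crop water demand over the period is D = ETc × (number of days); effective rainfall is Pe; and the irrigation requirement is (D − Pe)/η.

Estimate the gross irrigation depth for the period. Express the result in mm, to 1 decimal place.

ET₀ = 0.30 × (0.46 × 18.8 + 8.13) = 0.30 × 16.778 = 5.0334 mm/d
ETc = Kc × ET₀ = 1.06 × 5.0334 = 5.3354 mm/d
Crop demand D = ETc × 31 d = 5.3354 × 31 = 165.397 mm
Pe = 0.73 × 52.2 = 38.106 mm
D − Pe = 165.397 − 38.106 = 127.291 mm
Gross irrigation = 127.291 / 0.73 = 174.371 mm

174.4 mm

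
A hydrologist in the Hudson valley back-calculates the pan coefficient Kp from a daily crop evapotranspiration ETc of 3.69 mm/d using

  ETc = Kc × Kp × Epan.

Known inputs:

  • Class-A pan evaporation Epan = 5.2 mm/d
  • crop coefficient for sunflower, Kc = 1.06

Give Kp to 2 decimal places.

ETc = Kc × Kp × Epan  ⇒  Kp = ETc / (Kc × Epan)
Kp = 3.69 / (1.06 × 5.2) = 3.69 / 5.512 = 0.6694

0.67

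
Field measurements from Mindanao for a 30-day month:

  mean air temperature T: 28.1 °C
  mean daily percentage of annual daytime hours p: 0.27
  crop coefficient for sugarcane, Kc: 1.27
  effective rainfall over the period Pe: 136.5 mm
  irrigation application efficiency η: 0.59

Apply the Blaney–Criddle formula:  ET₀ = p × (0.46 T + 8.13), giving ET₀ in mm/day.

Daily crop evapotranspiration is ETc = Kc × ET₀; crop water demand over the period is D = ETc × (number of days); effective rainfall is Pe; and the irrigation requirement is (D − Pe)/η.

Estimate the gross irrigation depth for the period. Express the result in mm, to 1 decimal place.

135.8 mm

ET₀ = 0.27 × (0.46 × 28.1 + 8.13) = 0.27 × 21.056 = 5.6851 mm/d
ETc = Kc × ET₀ = 1.27 × 5.6851 = 7.2201 mm/d
Crop demand D = ETc × 30 d = 7.2201 × 30 = 216.603 mm
D − Pe = 216.603 − 136.5 = 80.103 mm
Gross irrigation = 80.103 / 0.59 = 135.768 mm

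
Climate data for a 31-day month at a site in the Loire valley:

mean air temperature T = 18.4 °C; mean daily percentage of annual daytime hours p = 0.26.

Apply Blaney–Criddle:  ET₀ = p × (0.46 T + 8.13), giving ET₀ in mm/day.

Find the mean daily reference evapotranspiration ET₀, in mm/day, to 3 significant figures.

ET₀ = 0.26 × (0.46 × 18.4 + 8.13) = 0.26 × 16.594 = 4.3144 mm/d

4.31 mm/day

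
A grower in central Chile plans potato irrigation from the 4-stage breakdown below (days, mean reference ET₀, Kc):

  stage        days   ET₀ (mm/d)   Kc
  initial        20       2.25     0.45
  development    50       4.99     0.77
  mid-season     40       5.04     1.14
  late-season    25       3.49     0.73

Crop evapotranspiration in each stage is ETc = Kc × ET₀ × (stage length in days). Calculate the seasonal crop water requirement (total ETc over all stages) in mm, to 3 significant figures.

506 mm

initial: 0.45 × 2.25 × 20 = 20.25 mm
development: 0.77 × 4.99 × 50 = 192.12 mm
mid-season: 1.14 × 5.04 × 40 = 229.82 mm
late-season: 0.73 × 3.49 × 25 = 63.69 mm
Seasonal total = 505.88 mm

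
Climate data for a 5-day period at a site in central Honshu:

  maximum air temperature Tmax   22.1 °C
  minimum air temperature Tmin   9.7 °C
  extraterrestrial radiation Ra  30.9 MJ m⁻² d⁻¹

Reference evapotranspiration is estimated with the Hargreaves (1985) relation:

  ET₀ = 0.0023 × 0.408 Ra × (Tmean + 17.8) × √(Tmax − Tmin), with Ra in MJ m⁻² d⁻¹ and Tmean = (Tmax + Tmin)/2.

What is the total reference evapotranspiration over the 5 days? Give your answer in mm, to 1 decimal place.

17.2 mm

Tmean = (22.1 + 9.7)/2 = 15.90 °C
0.408 Ra = 0.408 × 30.9 = 12.6072 mm/d equivalent
ET₀ = 0.0023 × 12.6072 × (15.90 + 17.8) × √12.4 = 0.0023 × 12.6072 × 33.70 × 3.5214 = 3.4411 mm/d
Over 5 days: 3.4411 × 5 = 17.206 mm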